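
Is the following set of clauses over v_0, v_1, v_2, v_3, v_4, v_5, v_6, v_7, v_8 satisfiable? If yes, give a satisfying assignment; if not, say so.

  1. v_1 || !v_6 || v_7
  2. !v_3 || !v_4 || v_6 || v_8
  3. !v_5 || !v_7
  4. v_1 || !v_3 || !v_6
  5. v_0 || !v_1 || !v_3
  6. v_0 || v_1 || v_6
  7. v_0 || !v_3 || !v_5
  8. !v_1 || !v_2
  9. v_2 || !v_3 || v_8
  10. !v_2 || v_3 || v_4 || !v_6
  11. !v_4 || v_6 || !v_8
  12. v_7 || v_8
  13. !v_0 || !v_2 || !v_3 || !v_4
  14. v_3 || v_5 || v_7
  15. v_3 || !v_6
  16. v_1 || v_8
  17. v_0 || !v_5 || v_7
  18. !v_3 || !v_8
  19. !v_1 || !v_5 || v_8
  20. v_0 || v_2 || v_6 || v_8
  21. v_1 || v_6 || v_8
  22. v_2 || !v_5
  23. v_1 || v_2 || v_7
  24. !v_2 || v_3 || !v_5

v_0: False, v_1: True, v_2: False, v_3: False, v_4: False, v_5: False, v_6: False, v_7: True, v_8: True

Set v_0 = False.
Set v_1 = True.
  then (v_0 || !v_1 || !v_3) forces v_3 = False.
  then (!v_1 || !v_2) forces v_2 = False.
  then (v_3 || !v_6) forces v_6 = False.
  then (v_0 || v_2 || v_6 || v_8) forces v_8 = True.
  then (v_2 || !v_5) forces v_5 = False.
  then (!v_4 || v_6 || !v_8) forces v_4 = False.
  then (v_3 || v_5 || v_7) forces v_7 = True.
All clauses satisfied.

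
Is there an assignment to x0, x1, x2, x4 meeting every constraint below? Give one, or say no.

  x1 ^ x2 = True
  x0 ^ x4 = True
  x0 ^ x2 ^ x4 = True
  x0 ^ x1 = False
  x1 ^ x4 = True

x0 = True; x1 = True; x2 = False; x4 = False

x1 ^ x2 = T ^ F = True ✓
x0 ^ x4 = T ^ F = True ✓
x0 ^ x2 ^ x4 = T ^ F ^ F = True ✓
x0 ^ x1 = T ^ T = False ✓
x1 ^ x4 = T ^ F = True ✓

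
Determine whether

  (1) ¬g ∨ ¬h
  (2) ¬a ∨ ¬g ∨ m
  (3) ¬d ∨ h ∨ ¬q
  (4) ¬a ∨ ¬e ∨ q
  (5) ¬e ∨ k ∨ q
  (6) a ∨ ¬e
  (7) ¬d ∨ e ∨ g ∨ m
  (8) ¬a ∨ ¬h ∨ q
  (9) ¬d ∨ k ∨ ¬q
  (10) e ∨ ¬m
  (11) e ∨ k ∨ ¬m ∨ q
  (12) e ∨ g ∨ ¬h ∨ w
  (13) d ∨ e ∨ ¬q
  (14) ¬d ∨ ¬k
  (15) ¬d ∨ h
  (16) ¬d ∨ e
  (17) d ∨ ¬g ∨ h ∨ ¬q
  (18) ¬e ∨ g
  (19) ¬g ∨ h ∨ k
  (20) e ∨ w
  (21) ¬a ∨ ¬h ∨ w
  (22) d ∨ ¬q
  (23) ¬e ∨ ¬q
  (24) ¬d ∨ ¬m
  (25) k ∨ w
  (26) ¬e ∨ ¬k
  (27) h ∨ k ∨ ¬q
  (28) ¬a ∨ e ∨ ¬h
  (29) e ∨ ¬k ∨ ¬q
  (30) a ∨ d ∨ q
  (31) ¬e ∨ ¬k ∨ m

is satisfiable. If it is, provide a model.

q = False, g = False, w = True, m = False, k = True, e = False, h = False, d = False, a = True

Try q = True:
  (d ∨ ¬q) forces d = True.
  (¬d ∨ h ∨ ¬q) forces h = True.
  (¬g ∨ ¬h) forces g = False.
  (¬d ∨ k ∨ ¬q) forces k = True.
  clause (¬d ∨ ¬k) is falsified — backtrack.
So q = False.
Set g = False.
  then (¬e ∨ g) forces e = False.
  then (e ∨ w) forces w = True.
  then (e ∨ ¬m) forces m = False.
  then (¬d ∨ e) forces d = False.
  then (a ∨ d ∨ q) forces a = True.
  then (¬a ∨ ¬h ∨ q) forces h = False.
Set k = True.
All clauses satisfied.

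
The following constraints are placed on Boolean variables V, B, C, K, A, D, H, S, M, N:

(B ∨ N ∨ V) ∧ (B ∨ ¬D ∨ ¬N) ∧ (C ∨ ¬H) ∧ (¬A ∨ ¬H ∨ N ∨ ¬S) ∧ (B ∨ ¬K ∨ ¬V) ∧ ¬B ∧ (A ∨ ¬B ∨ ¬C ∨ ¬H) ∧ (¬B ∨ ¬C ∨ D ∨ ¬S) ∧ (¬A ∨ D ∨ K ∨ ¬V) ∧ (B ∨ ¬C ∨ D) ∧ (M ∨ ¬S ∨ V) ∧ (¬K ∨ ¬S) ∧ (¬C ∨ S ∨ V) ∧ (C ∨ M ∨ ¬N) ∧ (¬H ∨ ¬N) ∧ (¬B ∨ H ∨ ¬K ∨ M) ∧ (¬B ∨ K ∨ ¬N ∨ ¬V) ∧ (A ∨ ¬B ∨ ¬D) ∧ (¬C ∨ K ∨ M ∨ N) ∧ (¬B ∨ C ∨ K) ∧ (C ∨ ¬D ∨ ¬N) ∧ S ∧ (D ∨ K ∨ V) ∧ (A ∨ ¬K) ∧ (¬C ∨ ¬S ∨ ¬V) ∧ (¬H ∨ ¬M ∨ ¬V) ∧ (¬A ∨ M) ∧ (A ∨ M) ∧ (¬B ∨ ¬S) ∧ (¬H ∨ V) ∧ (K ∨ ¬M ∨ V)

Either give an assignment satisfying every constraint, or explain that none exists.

Unit clause (¬B) forces B = False.
Unit clause (S) forces S = True.
In (¬K ∨ ¬S) only ¬K is left, so K = False.
Try V = False:
  (B ∨ N ∨ V) forces N = True.
  (B ∨ ¬D ∨ ¬N) forces D = False.
  clause (D ∨ K ∨ V) is falsified — backtrack.
So V = True.
  then (¬C ∨ ¬S ∨ ¬V) forces C = False.
  then (C ∨ ¬H) forces H = False.
Set A = True.
  then (¬A ∨ D ∨ K ∨ ¬V) forces D = True.
  then (C ∨ ¬D ∨ ¬N) forces N = False.
  then (¬A ∨ M) forces M = True.
All clauses satisfied.

V = True; B = False; C = False; K = False; A = True; D = True; H = False; S = True; M = True; N = False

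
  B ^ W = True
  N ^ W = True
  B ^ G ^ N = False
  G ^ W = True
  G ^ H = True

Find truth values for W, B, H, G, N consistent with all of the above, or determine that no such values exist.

W = True, B = False, H = True, G = False, N = False

B ^ W = F ^ T = True ✓
N ^ W = F ^ T = True ✓
B ^ G ^ N = F ^ F ^ F = False ✓
G ^ W = F ^ T = True ✓
G ^ H = F ^ T = True ✓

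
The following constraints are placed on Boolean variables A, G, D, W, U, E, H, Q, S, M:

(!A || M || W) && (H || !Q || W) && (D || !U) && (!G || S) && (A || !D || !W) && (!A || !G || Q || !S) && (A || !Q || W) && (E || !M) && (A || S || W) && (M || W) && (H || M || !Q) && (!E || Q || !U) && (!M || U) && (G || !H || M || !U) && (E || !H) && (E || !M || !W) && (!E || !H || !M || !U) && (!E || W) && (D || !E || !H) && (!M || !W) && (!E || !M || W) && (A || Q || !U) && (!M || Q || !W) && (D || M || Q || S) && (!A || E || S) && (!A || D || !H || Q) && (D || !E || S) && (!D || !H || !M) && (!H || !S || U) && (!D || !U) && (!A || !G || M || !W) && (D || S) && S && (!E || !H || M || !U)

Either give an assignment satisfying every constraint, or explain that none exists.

A: True; G: False; D: True; W: True; U: False; E: True; H: False; Q: False; S: True; M: False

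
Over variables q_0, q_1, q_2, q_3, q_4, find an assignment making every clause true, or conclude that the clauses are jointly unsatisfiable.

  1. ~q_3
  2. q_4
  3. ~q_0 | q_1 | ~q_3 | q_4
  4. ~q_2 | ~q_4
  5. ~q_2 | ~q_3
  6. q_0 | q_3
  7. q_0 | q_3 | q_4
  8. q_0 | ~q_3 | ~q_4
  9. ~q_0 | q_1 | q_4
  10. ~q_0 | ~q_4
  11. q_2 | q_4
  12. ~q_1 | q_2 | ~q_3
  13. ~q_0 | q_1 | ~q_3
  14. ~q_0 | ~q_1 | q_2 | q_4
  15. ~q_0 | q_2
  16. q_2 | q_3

UNSATISFIABLE

Case q_3 = True:
  Clause (~q_3) is falsified — contradiction.
Case q_3 = False:
  (q_4) forces q_4 = True.
  (~q_2 | ~q_4) forces q_2 = False.
  Clause (q_2 | q_3) is falsified — contradiction.
Both cases fail, so the formula is unsatisfiable.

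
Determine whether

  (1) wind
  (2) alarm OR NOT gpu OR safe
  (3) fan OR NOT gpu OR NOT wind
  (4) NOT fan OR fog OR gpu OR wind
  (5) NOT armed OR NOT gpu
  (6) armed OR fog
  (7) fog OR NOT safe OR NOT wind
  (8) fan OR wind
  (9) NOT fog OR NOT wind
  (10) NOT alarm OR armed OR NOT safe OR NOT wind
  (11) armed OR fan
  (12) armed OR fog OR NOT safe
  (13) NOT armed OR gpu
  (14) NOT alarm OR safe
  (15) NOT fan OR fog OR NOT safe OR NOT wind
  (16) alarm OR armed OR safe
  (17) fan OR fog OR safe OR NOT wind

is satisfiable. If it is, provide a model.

Case wind = True:
  (NOT fog OR NOT wind) forces fog = False.
  (armed OR fog) forces armed = True.
  (NOT armed OR NOT gpu) forces gpu = False.
  Clause (NOT armed OR gpu) is falsified — contradiction.
Case wind = False:
  Clause (wind) is falsified — contradiction.
Both cases fail, so the formula is unsatisfiable.

No satisfying assignment exists.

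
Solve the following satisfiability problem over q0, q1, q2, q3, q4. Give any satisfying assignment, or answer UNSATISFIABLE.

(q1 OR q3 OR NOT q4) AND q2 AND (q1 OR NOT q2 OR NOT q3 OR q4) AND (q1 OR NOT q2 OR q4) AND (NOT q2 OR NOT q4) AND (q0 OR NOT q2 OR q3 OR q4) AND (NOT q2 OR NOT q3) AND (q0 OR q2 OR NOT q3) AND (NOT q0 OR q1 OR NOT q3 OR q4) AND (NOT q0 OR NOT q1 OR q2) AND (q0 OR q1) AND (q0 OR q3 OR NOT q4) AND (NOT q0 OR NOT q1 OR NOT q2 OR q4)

Case q2 = True:
  (NOT q2 OR NOT q4) forces q4 = False.
  (q1 OR NOT q2 OR q4) forces q1 = True.
  (NOT q2 OR NOT q3) forces q3 = False.
  (q0 OR NOT q2 OR q3 OR q4) forces q0 = True.
  Clause (NOT q0 OR NOT q1 OR NOT q2 OR q4) is falsified — contradiction.
Case q2 = False:
  Clause (q2) is falsified — contradiction.
Both cases fail, so the formula is unsatisfiable.

The formula is unsatisfiable.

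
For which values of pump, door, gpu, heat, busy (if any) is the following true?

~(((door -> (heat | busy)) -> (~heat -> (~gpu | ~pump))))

pump=T; door=T; gpu=T; heat=F; busy=T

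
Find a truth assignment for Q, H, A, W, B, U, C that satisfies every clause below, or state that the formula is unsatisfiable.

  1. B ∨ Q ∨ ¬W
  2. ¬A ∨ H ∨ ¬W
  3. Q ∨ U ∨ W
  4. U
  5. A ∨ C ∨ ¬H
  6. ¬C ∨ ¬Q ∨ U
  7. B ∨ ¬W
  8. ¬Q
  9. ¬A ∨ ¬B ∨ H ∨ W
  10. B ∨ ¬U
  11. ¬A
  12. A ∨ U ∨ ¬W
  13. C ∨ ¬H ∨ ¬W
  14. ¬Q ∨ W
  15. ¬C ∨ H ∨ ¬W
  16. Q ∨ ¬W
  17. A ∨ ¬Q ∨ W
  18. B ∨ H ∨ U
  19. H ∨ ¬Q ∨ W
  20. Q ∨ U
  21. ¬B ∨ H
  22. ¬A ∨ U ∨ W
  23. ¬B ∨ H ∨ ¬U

Unit clause (U) forces U = True.
Unit clause (¬Q) forces Q = False.
In (B ∨ ¬U) only B is left, so B = True.
Unit clause (¬A) forces A = False.
In (Q ∨ ¬W) only ¬W is left, so W = False.
In (¬B ∨ H) only H is left, so H = True.
In (A ∨ C ∨ ¬H) only C is left, so C = True.
All clauses satisfied.

Q=F, H=T, A=F, W=F, B=T, U=T, C=T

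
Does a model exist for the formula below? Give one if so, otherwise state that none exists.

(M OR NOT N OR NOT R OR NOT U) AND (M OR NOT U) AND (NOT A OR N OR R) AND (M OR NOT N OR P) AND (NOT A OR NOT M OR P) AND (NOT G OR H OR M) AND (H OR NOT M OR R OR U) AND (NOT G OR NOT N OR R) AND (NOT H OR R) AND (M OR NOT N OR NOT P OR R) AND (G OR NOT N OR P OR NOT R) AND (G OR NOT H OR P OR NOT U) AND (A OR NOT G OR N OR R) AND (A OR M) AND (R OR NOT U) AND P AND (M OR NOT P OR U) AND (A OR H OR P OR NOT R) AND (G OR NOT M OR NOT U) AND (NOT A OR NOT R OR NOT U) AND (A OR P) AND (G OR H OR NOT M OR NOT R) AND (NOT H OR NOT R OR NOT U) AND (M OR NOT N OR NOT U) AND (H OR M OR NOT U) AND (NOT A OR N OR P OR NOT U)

G=T; A=T; H=T; U=F; R=T; N=F; P=T; M=T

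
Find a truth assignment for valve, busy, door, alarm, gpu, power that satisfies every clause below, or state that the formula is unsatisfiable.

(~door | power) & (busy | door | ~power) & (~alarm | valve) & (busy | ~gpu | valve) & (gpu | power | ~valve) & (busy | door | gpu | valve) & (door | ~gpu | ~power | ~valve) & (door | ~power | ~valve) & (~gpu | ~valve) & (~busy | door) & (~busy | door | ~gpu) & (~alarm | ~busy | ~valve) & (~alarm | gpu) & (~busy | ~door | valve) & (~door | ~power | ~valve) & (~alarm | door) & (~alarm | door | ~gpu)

Set valve = False.
  then (~alarm | valve) forces alarm = False.
Try busy = True:
  (~busy | door) forces door = True.
  clause (~busy | ~door | valve) is falsified — backtrack.
So busy = False.
  then (busy | ~gpu | valve) forces gpu = False.
  then (busy | door | gpu | valve) forces door = True.
  then (~door | power) forces power = True.
All clauses satisfied.

valve = False, busy = False, door = True, alarm = False, gpu = False, power = True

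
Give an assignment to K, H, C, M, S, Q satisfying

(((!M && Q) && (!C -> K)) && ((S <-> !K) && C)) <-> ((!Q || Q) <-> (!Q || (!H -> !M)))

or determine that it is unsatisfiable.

K = True; H = False; C = True; M = True; S = False; Q = True

  (((!M && Q) && (!C -> K)) && ((S <-> !K) && C)) <-> ((!Q || Q) <-> (!Q || (!H -> !M))) = True
    ((!M && Q) && (!C -> K)) && ((S <-> !K) && C) = False
      (!M && Q) && (!C -> K) = False
        !M && Q = False
          !M = False
        !C -> K = True
          !C = False
      (S <-> !K) && C = True
        S <-> !K = True
          !K = False
    (!Q || Q) <-> (!Q || (!H -> !M)) = False
      !Q || Q = True
        !Q = False
      !Q || (!H -> !M) = False
        !Q = False
        !H -> !M = False
          !H = True
          !M = False
The formula evaluates to True.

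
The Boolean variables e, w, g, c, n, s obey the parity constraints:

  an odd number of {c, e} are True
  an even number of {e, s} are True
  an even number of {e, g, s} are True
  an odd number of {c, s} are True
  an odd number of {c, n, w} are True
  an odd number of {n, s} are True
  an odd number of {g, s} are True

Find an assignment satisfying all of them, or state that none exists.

e = True, w = True, g = False, c = False, n = False, s = True

{c, e}: 1 true → odd ✓
{e, s}: 2 true → even ✓
{e, g, s}: 2 true → even ✓
{c, s}: 1 true → odd ✓
{c, n, w}: 1 true → odd ✓
{n, s}: 1 true → odd ✓
{g, s}: 1 true → odd ✓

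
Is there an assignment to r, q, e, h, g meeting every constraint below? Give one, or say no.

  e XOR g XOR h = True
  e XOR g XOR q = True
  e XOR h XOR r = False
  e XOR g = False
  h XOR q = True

UNSATISFIABLE

Adding constraints 1, 2, 5 mod 2: every variable appears an even number of times on the left, so the left side is 0.
But the right sides sum to 1 (mod 2). 0 ≠ 1 — the system is inconsistent.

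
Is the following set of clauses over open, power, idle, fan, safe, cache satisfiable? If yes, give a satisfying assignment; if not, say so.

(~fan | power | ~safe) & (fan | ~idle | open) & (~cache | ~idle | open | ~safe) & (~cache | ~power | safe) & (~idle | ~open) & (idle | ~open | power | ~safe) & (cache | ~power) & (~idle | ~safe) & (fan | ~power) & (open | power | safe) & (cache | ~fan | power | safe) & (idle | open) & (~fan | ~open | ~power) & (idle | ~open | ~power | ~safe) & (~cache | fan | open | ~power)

Set open = True.
  then (~idle | ~open) forces idle = False.
Try power = True:
  (cache | ~power) forces cache = True.
  (~cache | ~power | safe) forces safe = True.
  clause (idle | ~open | ~power | ~safe) is falsified — backtrack.
So power = False.
  then (idle | ~open | power | ~safe) forces safe = False.
Set fan = True.
  then (cache | ~fan | power | safe) forces cache = True.
All clauses satisfied.

open = True; power = False; idle = False; fan = True; safe = False; cache = True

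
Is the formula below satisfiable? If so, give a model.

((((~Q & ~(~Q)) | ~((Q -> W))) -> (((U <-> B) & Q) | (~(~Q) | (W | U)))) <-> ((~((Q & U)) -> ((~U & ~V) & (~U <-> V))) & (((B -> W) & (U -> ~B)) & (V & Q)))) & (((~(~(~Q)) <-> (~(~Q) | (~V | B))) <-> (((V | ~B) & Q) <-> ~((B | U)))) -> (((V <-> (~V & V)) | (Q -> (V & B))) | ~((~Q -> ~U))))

Case Q = True: the formula simplifies to ((~U -> ((~U & ~V) & (~U <-> V))) & (((B -> W) & (U -> ~B)) & V)) & (~(((V | ~B) <-> ~((B | U)))) -> ((V <-> (~V & V)) | (V & B))).
  V = True: simplifies to (U & ((B -> W) & (U -> ~B))) & (~(~((B | U))) -> B).
    U = True: simplifies to ((B -> W) & ~B) & B.
      B = True: the conjunct ~B is False.
      B = False: the conjunct B is False.
    U = False: the conjunct U is False.
  V = False: the conjunct V is False.
Case Q = False: the conjunct (((~Q & ~(~Q)) | ~((Q -> W))) -> (((U <-> B) & Q) | (~(~Q) | (W | U)))) <-> ((~((Q & U)) -> ((~U & ~V) & (~U <-> V))) & (((B -> W) & (U -> ~B)) & (V & Q))) becomes (False -> (W | U)) <-> (((~U & ~V) & (~U <-> V)) & False) = False.
Both cases fail — unsatisfiable.

UNSATISFIABLE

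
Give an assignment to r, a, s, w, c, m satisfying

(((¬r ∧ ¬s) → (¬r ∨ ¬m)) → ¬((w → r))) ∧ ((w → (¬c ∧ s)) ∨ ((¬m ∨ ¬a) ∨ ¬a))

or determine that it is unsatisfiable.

r = False, a = False, s = True, w = True, c = True, m = False

  ((¬r ∧ ¬s) → (¬r ∨ ¬m)) → ¬((w → r)) = True
    (¬r ∧ ¬s) → (¬r ∨ ¬m) = True
      ¬r ∧ ¬s = False
        ¬r = True
        ¬s = False
      ¬r ∨ ¬m = True
        ¬r = True
        ¬m = True
    ¬((w → r)) = True
      w → r = False
  (w → (¬c ∧ s)) ∨ ((¬m ∨ ¬a) ∨ ¬a) = True
    w → (¬c ∧ s) = False
      ¬c ∧ s = False
        ¬c = False
    (¬m ∨ ¬a) ∨ ¬a = True
      ¬m ∨ ¬a = True
        ¬m = True
        ¬a = True
      ¬a = True
Both conjuncts True, so the formula holds.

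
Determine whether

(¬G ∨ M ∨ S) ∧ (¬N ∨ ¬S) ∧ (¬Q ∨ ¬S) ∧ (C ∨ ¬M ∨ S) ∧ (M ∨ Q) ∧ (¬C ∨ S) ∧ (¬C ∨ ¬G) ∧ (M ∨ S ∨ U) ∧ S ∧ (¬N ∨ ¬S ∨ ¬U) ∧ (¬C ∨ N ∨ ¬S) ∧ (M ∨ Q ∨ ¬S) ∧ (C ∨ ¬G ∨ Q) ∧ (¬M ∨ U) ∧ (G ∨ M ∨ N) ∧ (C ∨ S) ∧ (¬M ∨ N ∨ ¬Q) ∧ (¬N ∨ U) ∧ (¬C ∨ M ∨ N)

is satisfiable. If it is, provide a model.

S: True; N: False; G: False; U: True; C: False; M: True; Q: False

Unit clause (S) forces S = True.
In (¬N ∨ ¬S) only ¬N is left, so N = False.
In (¬Q ∨ ¬S) only ¬Q is left, so Q = False.
In (M ∨ Q) only M is left, so M = True.
In (¬C ∨ N ∨ ¬S) only ¬C is left, so C = False.
In (C ∨ ¬G ∨ Q) only ¬G is left, so G = False.
In (¬M ∨ U) only U is left, so U = True.
All clauses satisfied.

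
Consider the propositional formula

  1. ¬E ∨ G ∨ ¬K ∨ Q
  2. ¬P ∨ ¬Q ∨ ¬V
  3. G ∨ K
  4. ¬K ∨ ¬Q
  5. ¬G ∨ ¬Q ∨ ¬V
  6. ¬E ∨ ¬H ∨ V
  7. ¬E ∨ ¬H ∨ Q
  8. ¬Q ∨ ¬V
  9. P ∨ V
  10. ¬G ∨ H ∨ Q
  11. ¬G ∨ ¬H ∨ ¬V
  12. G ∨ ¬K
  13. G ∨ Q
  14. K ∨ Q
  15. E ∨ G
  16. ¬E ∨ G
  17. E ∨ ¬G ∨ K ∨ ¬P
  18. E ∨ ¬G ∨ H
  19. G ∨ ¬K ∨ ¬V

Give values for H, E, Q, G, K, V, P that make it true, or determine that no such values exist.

H: True, E: False, Q: False, G: True, K: True, V: False, P: True

Set H = True.
Try E = True:
  (¬E ∨ ¬H ∨ V) forces V = True.
  (¬E ∨ ¬H ∨ Q) forces Q = True.
  clause (¬Q ∨ ¬V) is falsified — backtrack.
So E = False.
  then (E ∨ G) forces G = True.
  then (¬G ∨ ¬H ∨ ¬V) forces V = False.
  then (P ∨ V) forces P = True.
  then (E ∨ ¬G ∨ K ∨ ¬P) forces K = True.
  then (¬K ∨ ¬Q) forces Q = False.
All clauses satisfied.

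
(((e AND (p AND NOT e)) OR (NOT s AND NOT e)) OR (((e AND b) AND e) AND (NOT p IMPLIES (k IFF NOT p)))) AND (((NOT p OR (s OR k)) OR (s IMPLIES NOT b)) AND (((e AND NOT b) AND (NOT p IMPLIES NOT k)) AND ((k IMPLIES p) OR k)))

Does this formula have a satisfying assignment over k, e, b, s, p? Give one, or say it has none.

UNSATISFIABLE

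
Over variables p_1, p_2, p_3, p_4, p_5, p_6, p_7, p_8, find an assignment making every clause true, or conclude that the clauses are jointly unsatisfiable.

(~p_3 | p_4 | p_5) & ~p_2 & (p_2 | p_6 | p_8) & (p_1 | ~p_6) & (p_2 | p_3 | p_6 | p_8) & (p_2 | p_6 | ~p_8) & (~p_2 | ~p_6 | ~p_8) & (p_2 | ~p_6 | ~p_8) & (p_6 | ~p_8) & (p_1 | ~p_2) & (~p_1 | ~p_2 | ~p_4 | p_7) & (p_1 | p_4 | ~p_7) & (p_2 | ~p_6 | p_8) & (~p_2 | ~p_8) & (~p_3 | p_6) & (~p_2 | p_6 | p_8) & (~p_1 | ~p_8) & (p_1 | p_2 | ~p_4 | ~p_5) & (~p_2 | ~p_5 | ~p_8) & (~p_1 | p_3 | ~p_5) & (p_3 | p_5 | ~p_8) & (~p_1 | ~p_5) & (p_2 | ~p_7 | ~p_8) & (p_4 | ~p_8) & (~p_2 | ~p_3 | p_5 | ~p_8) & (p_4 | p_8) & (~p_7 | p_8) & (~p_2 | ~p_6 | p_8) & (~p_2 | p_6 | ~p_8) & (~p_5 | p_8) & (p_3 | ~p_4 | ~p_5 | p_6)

Case p_8 = True:
  (~p_2) forces p_2 = False.
  (p_2 | p_6 | ~p_8) forces p_6 = True.
  Clause (p_2 | ~p_6 | ~p_8) is falsified — contradiction.
Case p_8 = False:
  (~p_2) forces p_2 = False.
  (p_2 | p_6 | p_8) forces p_6 = True.
  Clause (p_2 | ~p_6 | p_8) is falsified — contradiction.
Both cases fail, so the formula is unsatisfiable.

The formula is unsatisfiable.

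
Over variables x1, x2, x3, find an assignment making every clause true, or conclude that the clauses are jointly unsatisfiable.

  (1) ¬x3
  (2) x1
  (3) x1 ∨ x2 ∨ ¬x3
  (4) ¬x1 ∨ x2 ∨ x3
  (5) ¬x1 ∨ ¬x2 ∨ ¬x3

Unit clause (¬x3) forces x3 = False.
Unit clause (x1) forces x1 = True.
In (¬x1 ∨ x2 ∨ x3) only x2 is left, so x2 = True.
Check each clause:
  (¬x3): ¬x3 holds.
  (x1): x1 holds.
  (x1 ∨ x2 ∨ ¬x3): x1 holds.
  (¬x1 ∨ x2 ∨ x3): x2 holds.
  (¬x1 ∨ ¬x2 ∨ ¬x3): ¬x3 holds.
All clauses satisfied.

x1 = True, x2 = True, x3 = False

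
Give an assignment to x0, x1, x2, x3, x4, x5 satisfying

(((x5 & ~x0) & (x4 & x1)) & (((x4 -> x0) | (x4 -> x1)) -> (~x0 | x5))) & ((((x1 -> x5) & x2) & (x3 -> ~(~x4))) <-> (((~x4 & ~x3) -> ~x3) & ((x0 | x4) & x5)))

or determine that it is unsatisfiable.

x0 = False, x1 = True, x2 = True, x3 = False, x4 = True, x5 = True

  ((x5 & ~x0) & (x4 & x1)) & (((x4 -> x0) | (x4 -> x1)) -> (~x0 | x5)) = True
    (x5 & ~x0) & (x4 & x1) = True
      x5 & ~x0 = True
        ~x0 = True
      x4 & x1 = True
    ((x4 -> x0) | (x4 -> x1)) -> (~x0 | x5) = True
      (x4 -> x0) | (x4 -> x1) = True
        x4 -> x0 = False
        x4 -> x1 = True
      ~x0 | x5 = True
        ~x0 = True
  (((x1 -> x5) & x2) & (x3 -> ~(~x4))) <-> (((~x4 & ~x3) -> ~x3) & ((x0 | x4) & x5)) = True
    ((x1 -> x5) & x2) & (x3 -> ~(~x4)) = True
      (x1 -> x5) & x2 = True
        x1 -> x5 = True
      x3 -> ~(~x4) = True
        ~(~x4) = True
          ~x4 = False
    ((~x4 & ~x3) -> ~x3) & ((x0 | x4) & x5) = True
      (~x4 & ~x3) -> ~x3 = True
        ~x4 & ~x3 = False
          ~x4 = False
          ~x3 = True
        ~x3 = True
      (x0 | x4) & x5 = True
        x0 | x4 = True
Both conjuncts True, so the formula holds.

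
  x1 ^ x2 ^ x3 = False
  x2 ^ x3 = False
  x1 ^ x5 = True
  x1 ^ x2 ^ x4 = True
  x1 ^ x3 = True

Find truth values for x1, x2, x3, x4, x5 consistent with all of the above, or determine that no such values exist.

x1: False; x2: True; x3: True; x4: False; x5: True

x1 ^ x2 ^ x3 = F ^ T ^ T = False ✓
x2 ^ x3 = T ^ T = False ✓
x1 ^ x5 = F ^ T = True ✓
x1 ^ x2 ^ x4 = F ^ T ^ F = True ✓
x1 ^ x3 = F ^ T = True ✓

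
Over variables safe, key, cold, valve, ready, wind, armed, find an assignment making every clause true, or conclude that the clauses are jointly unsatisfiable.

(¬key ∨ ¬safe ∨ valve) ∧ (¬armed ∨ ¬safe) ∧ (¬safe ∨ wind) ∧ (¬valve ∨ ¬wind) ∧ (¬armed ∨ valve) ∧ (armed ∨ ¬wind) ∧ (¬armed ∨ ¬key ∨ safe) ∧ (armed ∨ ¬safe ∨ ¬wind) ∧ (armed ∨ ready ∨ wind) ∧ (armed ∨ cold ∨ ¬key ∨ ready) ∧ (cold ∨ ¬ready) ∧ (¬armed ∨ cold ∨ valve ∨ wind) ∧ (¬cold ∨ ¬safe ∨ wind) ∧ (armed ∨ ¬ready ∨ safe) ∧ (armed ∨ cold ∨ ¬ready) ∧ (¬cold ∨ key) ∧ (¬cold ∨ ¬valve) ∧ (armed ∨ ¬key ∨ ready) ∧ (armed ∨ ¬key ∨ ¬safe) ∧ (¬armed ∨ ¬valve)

UNSATISFIABLE

Case armed = True:
  (¬armed ∨ ¬safe) forces safe = False.
  (¬armed ∨ valve) forces valve = True.
  Clause (¬armed ∨ ¬valve) is falsified — contradiction.
Case armed = False:
  (armed ∨ ¬wind) forces wind = False.
  (¬safe ∨ wind) forces safe = False.
  (armed ∨ ready ∨ wind) forces ready = True.
  Clause (armed ∨ ¬ready ∨ safe) is falsified — contradiction.
Both cases fail, so the formula is unsatisfiable.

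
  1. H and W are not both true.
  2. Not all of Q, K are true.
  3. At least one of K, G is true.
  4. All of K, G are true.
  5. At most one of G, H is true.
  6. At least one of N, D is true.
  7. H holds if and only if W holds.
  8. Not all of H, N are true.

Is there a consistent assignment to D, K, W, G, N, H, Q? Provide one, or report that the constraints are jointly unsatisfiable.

D = False; K = True; W = False; G = True; N = True; H = False; Q = False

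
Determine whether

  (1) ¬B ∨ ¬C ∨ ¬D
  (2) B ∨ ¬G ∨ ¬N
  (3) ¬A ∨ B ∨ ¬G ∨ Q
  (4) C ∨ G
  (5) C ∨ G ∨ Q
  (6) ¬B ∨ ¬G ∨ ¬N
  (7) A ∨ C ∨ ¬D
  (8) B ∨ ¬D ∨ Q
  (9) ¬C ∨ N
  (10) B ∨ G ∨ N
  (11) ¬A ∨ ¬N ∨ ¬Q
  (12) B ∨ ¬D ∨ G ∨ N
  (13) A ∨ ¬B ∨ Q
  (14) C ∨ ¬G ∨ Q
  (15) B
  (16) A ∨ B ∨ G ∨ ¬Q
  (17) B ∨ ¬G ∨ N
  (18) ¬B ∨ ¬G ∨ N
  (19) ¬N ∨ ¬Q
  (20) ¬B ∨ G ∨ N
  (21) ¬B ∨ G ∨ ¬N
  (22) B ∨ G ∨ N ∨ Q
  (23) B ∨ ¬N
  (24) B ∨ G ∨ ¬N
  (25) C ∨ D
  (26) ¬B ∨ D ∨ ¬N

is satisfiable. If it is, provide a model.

Case G = True:
  (B) forces B = True.
  (¬B ∨ ¬G ∨ ¬N) forces N = False.
  Clause (¬B ∨ ¬G ∨ N) is falsified — contradiction.
Case G = False:
  (C ∨ G) forces C = True.
  (¬C ∨ N) forces N = True.
  (B) forces B = True.
  Clause (¬B ∨ G ∨ ¬N) is falsified — contradiction.
Both cases fail, so the formula is unsatisfiable.

No satisfying assignment exists.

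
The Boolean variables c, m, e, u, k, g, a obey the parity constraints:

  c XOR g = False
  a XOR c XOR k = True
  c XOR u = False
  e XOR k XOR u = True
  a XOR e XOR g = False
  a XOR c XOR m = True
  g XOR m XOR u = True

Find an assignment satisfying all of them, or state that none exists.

c = False; m = True; e = False; u = False; k = True; g = False; a = False

c XOR g = F XOR F = False ✓
a XOR c XOR k = F XOR F XOR T = True ✓
c XOR u = F XOR F = False ✓
e XOR k XOR u = F XOR T XOR F = True ✓
a XOR e XOR g = F XOR F XOR F = False ✓
a XOR c XOR m = F XOR F XOR T = True ✓
g XOR m XOR u = F XOR T XOR F = True ✓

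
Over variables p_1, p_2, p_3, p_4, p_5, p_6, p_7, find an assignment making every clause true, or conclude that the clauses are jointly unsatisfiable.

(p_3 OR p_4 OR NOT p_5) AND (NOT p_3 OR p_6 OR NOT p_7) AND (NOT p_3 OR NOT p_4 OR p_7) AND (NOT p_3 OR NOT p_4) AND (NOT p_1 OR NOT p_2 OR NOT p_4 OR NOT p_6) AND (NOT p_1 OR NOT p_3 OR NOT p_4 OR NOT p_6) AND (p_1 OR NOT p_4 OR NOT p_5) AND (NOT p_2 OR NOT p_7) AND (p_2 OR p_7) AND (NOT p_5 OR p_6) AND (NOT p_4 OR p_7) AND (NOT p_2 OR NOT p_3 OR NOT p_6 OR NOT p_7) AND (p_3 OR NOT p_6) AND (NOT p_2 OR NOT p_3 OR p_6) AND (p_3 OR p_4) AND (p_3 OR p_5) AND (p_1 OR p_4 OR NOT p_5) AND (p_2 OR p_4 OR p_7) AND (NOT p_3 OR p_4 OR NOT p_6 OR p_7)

Set p_1 = True.
Try p_2 = True:
  (NOT p_2 OR NOT p_7) forces p_7 = False.
  (NOT p_4 OR p_7) forces p_4 = False.
  (p_3 OR p_4) forces p_3 = True.
  (NOT p_2 OR NOT p_3 OR p_6) forces p_6 = True.
  clause (NOT p_3 OR p_4 OR NOT p_6 OR p_7) is falsified — backtrack.
So p_2 = False.
  then (p_2 OR p_7) forces p_7 = True.
Try p_3 = False:
  (p_3 OR NOT p_6) forces p_6 = False.
  (NOT p_5 OR p_6) forces p_5 = False.
  clause (p_3 OR p_5) is falsified — backtrack.
So p_3 = True.
  then (NOT p_3 OR p_6 OR NOT p_7) forces p_6 = True.
  then (NOT p_3 OR NOT p_4) forces p_4 = False.
Set p_5 = False.
All clauses satisfied.

p_1=T, p_2=F, p_3=T, p_4=F, p_5=F, p_6=T, p_7=T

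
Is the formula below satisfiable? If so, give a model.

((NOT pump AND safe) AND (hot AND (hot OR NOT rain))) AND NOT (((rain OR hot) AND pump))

safe = True, rain = False, hot = True, pump = False

  (NOT pump AND safe) AND (hot AND (hot OR NOT rain)) = True
    NOT pump AND safe = True
      NOT pump = True
    hot AND (hot OR NOT rain) = True
      hot OR NOT rain = True
        NOT rain = True
  NOT (((rain OR hot) AND pump)) = True
    (rain OR hot) AND pump = False
      rain OR hot = True
Both conjuncts True, so the formula holds.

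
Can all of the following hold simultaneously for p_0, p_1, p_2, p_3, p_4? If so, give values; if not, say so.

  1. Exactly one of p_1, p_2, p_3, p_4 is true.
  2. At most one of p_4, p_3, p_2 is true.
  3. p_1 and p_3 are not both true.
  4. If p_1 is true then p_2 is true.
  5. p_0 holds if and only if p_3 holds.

p_0=F, p_1=F, p_2=F, p_3=F, p_4=T

  (1) {p_1, p_2, p_3, p_4}: 1 true — exactly one ✓
  (2) {p_4, p_3, p_2}: 1 true — at most one ✓
  (3) p_1=F, p_3=F — not both ✓
  (4) p_1=F ⇒ p_2: vacuous ✓
  (5) p_0=F, p_3=F — same ✓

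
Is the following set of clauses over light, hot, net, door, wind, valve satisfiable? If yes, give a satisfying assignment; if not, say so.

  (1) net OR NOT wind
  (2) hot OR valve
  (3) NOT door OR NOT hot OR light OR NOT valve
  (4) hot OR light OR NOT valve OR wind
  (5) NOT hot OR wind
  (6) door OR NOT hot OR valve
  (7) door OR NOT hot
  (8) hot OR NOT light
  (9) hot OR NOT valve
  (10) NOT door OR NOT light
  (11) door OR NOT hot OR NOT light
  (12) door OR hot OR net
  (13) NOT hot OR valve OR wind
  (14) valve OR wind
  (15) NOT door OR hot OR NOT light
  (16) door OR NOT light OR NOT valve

light = False; hot = True; net = True; door = True; wind = True; valve = False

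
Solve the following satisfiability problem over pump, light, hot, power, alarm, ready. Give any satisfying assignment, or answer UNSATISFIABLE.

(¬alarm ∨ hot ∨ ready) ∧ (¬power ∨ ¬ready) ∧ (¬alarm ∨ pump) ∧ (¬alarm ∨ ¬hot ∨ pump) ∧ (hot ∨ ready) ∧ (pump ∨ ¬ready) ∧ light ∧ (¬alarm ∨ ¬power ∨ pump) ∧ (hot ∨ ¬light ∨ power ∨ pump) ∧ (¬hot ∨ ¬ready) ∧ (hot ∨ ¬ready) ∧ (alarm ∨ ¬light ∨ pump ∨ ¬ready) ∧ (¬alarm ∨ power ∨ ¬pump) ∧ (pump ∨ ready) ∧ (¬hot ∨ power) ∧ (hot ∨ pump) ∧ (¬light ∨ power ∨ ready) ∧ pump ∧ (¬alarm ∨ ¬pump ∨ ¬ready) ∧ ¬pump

UNSATISFIABLE

Case pump = True:
  Clause (¬pump) is falsified — contradiction.
Case pump = False:
  Clause (pump) is falsified — contradiction.
Both cases fail, so the formula is unsatisfiable.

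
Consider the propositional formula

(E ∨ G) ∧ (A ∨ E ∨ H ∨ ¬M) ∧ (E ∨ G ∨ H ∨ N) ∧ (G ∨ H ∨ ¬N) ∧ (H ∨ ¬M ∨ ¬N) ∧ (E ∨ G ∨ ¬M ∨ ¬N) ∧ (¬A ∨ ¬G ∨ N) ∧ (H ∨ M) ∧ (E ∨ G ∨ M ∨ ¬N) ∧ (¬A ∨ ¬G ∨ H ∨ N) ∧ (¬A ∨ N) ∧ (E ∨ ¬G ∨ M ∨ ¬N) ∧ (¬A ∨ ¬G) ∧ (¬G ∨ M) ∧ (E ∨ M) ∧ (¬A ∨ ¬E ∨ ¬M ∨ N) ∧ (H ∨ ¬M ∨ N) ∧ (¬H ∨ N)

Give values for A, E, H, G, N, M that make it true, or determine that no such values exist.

A=T, E=T, H=T, G=F, N=T, M=T

Set A = True.
  then (¬A ∨ N) forces N = True.
  then (¬A ∨ ¬G) forces G = False.
  then (E ∨ G) forces E = True.
  then (G ∨ H ∨ ¬N) forces H = True.
Set M = True.
All clauses satisfied.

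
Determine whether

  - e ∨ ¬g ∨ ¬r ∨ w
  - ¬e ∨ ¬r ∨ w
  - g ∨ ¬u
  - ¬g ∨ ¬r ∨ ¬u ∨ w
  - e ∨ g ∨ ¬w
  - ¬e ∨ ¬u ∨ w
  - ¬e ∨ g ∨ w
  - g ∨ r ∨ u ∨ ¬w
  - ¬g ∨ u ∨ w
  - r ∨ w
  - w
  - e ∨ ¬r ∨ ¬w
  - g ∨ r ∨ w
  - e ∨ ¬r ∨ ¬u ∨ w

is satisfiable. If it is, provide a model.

w: True; u: True; r: False; g: True; e: False

Unit clause (w) forces w = True.
Set u = True.
  then (g ∨ ¬u) forces g = True.
Set r = False.
Set e = False.
All clauses satisfied.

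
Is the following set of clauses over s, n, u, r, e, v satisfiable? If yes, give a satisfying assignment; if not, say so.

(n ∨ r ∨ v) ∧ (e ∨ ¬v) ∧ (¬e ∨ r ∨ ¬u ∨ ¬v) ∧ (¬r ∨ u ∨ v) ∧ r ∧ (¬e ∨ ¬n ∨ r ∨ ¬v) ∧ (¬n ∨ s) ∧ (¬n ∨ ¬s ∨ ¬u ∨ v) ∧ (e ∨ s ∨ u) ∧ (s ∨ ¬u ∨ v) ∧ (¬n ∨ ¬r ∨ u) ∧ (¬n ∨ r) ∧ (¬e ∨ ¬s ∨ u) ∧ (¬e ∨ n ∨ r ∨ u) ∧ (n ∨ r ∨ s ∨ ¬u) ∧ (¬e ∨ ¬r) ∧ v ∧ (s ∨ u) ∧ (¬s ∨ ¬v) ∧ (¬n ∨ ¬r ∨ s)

Case r = True:
  (¬e ∨ ¬r) forces e = False.
  (e ∨ ¬v) forces v = False.
  Clause (v) is falsified — contradiction.
Case r = False:
  Clause (r) is falsified — contradiction.
Both cases fail, so the formula is unsatisfiable.

Unsatisfiable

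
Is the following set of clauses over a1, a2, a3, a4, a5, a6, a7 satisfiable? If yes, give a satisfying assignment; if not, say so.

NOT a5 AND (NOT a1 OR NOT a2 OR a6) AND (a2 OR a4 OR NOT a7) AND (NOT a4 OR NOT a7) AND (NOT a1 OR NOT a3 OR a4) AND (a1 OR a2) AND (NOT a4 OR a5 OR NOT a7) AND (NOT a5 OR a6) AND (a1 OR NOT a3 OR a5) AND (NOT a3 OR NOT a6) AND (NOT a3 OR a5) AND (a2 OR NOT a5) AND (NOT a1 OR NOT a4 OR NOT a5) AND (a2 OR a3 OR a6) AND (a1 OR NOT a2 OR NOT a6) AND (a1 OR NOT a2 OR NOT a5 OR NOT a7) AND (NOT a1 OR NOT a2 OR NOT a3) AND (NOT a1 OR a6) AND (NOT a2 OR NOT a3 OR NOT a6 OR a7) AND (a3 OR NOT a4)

a1 = False; a2 = True; a3 = False; a4 = False; a5 = False; a6 = False; a7 = True

Unit clause (NOT a5) forces a5 = False.
In (NOT a3 OR a5) only NOT a3 is left, so a3 = False.
In (a3 OR NOT a4) only NOT a4 is left, so a4 = False.
Set a1 = False.
  then (a1 OR a2) forces a2 = True.
  then (a1 OR NOT a2 OR NOT a6) forces a6 = False.
Set a7 = True.
All clauses satisfied.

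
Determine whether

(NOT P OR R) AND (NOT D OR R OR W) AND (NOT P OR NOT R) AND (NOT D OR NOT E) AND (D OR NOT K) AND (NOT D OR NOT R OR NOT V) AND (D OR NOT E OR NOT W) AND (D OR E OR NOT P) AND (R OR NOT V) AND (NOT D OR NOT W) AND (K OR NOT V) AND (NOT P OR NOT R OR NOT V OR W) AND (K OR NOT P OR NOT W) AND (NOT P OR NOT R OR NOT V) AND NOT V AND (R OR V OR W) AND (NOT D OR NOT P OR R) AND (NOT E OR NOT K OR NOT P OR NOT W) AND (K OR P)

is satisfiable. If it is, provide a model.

R=T, W=F, E=F, P=F, D=T, V=F, K=T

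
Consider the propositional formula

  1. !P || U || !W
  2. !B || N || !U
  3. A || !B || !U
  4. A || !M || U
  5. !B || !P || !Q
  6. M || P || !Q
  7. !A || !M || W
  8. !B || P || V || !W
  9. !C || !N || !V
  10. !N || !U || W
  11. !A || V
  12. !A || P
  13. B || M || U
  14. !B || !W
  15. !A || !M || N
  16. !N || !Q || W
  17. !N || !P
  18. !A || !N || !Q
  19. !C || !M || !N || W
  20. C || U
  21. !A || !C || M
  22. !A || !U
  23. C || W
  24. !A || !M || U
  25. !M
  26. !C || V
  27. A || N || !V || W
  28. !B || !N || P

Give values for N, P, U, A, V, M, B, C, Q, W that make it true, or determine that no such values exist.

Unit clause (!M) forces M = False.
Set N = False.
Set P = True.
Set U = True.
  then (!B || N || !U) forces B = False.
  then (!A || !U) forces A = False.
Set V = False.
  then (!C || V) forces C = False.
  then (C || W) forces W = True.
Set Q = False.
All clauses satisfied.

N: False, P: True, U: True, A: False, V: False, M: False, B: False, C: False, Q: False, W: True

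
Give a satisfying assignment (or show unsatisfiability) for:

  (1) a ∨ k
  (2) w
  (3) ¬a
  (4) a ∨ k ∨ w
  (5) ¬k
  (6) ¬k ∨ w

UNSATISFIABLE

Case a = True:
  Clause (¬a) is falsified — contradiction.
Case a = False:
  (a ∨ k) forces k = True.
  Clause (¬k) is falsified — contradiction.
Both cases fail, so the formula is unsatisfiable.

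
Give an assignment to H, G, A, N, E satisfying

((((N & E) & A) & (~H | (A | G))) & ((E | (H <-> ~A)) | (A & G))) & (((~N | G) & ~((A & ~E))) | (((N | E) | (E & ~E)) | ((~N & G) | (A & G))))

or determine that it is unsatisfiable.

H: False, G: True, A: True, N: True, E: True

  (((N & E) & A) & (~H | (A | G))) & ((E | (H <-> ~A)) | (A & G)) = True
    ((N & E) & A) & (~H | (A | G)) = True
      (N & E) & A = True
        N & E = True
      ~H | (A | G) = True
        ~H = True
        A | G = True
    (E | (H <-> ~A)) | (A & G) = True
      E | (H <-> ~A) = True
        H <-> ~A = True
          ~A = False
      A & G = True
  ((~N | G) & ~((A & ~E))) | (((N | E) | (E & ~E)) | ((~N & G) | (A & G))) = True
    (~N | G) & ~((A & ~E)) = True
      ~N | G = True
        ~N = False
      ~((A & ~E)) = True
        A & ~E = False
          ~E = False
    ((N | E) | (E & ~E)) | ((~N & G) | (A & G)) = True
      (N | E) | (E & ~E) = True
        N | E = True
        E & ~E = False
          ~E = False
      (~N & G) | (A & G) = True
        ~N & G = False
          ~N = False
        A & G = True
Both conjuncts True, so the formula holds.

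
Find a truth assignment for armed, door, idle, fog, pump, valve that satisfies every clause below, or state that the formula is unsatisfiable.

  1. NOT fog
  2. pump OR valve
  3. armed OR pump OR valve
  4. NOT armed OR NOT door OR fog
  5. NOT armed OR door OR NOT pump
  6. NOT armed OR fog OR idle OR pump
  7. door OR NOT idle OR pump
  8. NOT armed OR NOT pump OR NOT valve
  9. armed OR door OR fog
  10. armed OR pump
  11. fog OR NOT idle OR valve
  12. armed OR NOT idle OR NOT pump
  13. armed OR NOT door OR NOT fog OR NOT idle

armed = False; door = True; idle = False; fog = False; pump = True; valve = True

Unit clause (NOT fog) forces fog = False.
Set armed = False.
  then (armed OR door OR fog) forces door = True.
  then (armed OR pump) forces pump = True.
  then (armed OR NOT idle OR NOT pump) forces idle = False.
Set valve = True.
All clauses satisfied.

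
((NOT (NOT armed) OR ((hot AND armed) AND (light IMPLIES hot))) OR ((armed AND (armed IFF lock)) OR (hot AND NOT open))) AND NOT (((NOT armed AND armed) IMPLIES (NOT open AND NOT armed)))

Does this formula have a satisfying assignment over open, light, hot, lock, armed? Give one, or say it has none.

The conjunct NOT (((NOT armed AND armed) IMPLIES (NOT open AND NOT armed))) is unsatisfiable on its own:
  open=F, armed=F: evaluates to False.
  open=F, armed=T: evaluates to False.
  open=T, armed=F: evaluates to False.
  open=T, armed=T: evaluates to False.
So the whole conjunction is unsatisfiable.

No satisfying assignment exists.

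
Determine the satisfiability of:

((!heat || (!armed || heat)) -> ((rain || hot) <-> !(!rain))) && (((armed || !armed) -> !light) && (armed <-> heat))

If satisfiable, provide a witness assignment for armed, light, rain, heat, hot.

armed=T, light=F, rain=T, heat=T, hot=F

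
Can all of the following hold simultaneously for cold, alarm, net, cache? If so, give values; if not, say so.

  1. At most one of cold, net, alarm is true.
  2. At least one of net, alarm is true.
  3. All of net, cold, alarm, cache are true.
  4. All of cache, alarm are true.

Case cold = True:
  (1) with cold=T forces net = False.
  Constraint (3) is violated (net=F) — contradiction.
Case cold = False:
  Constraint (3) is violated (cold=F) — contradiction.
Both cases fail — unsatisfiable.

UNSATISFIABLE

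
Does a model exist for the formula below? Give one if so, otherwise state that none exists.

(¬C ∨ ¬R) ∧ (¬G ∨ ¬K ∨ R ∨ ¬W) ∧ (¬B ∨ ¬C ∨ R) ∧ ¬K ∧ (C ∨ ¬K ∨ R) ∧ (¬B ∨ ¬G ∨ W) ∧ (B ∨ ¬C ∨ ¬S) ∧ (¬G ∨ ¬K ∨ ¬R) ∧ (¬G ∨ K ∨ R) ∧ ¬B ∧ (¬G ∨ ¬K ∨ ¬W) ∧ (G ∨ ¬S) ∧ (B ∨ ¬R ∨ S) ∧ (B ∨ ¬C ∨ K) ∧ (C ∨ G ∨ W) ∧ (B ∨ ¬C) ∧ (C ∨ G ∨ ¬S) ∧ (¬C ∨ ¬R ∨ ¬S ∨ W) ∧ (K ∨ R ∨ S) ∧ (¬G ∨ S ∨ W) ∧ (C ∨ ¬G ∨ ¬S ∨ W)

R = True, G = True, C = False, K = False, W = True, S = True, B = False

Unit clause (¬K) forces K = False.
Unit clause (¬B) forces B = False.
In (B ∨ ¬C ∨ K) only ¬C is left, so C = False.
Try R = False:
  (¬G ∨ K ∨ R) forces G = False.
  (G ∨ ¬S) forces S = False.
  clause (K ∨ R ∨ S) is falsified — backtrack.
So R = True.
  then (B ∨ ¬R ∨ S) forces S = True.
  then (C ∨ G ∨ ¬S) forces G = True.
  then (C ∨ ¬G ∨ ¬S ∨ W) forces W = True.
All clauses satisfied.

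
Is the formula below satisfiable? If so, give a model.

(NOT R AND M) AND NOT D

D = False; R = False; M = True

  NOT R AND M = True
    NOT R = True
  NOT D = True
Both conjuncts True, so the formula holds.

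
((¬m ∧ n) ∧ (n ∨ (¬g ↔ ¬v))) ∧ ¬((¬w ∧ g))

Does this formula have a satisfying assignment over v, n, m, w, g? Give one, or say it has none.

v = True; n = True; m = False; w = True; g = False

  (¬m ∧ n) ∧ (n ∨ (¬g ↔ ¬v)) = True
    ¬m ∧ n = True
      ¬m = True
    n ∨ (¬g ↔ ¬v) = True
      ¬g ↔ ¬v = False
        ¬g = True
        ¬v = False
  ¬((¬w ∧ g)) = True
    ¬w ∧ g = False
      ¬w = False
Both conjuncts True, so the formula holds.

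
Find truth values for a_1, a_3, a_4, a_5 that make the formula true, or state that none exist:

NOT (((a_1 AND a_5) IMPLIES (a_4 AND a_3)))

a_1=T, a_3=T, a_4=F, a_5=T

  NOT (((a_1 AND a_5) IMPLIES (a_4 AND a_3))) = True
    (a_1 AND a_5) IMPLIES (a_4 AND a_3) = False
      a_1 AND a_5 = True
      a_4 AND a_3 = False
The formula evaluates to True.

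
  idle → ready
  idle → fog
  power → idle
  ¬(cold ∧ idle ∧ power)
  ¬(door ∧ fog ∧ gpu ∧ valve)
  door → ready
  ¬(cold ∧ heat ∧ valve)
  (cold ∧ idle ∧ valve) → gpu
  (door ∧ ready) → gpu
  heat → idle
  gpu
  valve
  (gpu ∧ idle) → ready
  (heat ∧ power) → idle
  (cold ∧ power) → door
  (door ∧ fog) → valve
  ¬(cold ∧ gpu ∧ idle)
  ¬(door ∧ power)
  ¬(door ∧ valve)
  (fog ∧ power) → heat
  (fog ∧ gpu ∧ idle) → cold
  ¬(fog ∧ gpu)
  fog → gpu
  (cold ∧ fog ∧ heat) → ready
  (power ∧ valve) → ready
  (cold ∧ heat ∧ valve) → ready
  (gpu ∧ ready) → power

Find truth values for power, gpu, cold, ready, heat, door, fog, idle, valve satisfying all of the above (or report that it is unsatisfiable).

power: False; gpu: True; cold: False; ready: False; heat: False; door: False; fog: False; idle: False; valve: True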